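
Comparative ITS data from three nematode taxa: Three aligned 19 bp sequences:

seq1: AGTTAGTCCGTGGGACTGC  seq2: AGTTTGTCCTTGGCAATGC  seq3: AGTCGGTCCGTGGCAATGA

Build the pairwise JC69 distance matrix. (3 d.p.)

seq1–seq2: 4/19 sites differ → p ≈ 0.210526, d = −0.75 ln(1 − 0.280701) = 0.247109 ≈ 0.247.
seq1–seq3: 5/19 sites differ → p ≈ 0.263158, d = −0.75 ln(1 − 0.350877) = 0.324100 ≈ 0.324.
seq2–seq3: 4/19 sites differ → p ≈ 0.210526, d = −0.75 ln(1 − 0.280701) = 0.247109 ≈ 0.247.

d(seq1,seq2) = 0.247, d(seq1,seq3) = 0.324, d(seq2,seq3) = 0.247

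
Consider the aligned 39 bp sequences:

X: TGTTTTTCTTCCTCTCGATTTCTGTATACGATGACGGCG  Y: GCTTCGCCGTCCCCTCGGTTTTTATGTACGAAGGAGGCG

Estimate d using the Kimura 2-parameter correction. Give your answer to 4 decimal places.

Of 39 sites, 8 differences are transitions and 6 are transversions, so P = 8/39 ≈ 0.205128 and Q = 6/39 ≈ 0.153846.
Under the Kimura two-parameter model, d = −½ ln(1 − 2P − Q) − ¼ ln(1 − 2Q).
1 − 2P − Q = 0.435898, giving −½ ln(0.435898) = 0.415174.
1 − 2Q = 0.692308, giving −¼ ln(0.692308) = 0.091931.
d = 0.415174 + 0.091931 = 0.507105.

0.5071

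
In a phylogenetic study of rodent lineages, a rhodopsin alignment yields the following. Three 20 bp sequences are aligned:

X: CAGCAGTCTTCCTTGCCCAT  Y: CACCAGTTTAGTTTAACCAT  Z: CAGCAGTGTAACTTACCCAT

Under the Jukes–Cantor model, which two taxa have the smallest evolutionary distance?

X–Y: 7/20 differ, p = 0.350, d = 0.471.
X–Z: 4/20 differ, p = 0.200, d = 0.233.
Y–Z: 5/20 differ, p = 0.250, d = 0.304.
The smallest distance is between X and Z.

X and Z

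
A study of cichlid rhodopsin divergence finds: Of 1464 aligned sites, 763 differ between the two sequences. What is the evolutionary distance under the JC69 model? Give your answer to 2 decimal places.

p = 763/1464 ≈ 0.521175.
d = −(3/4) ln(1 − 4p/3) = −0.75 ln(1 − 0.6949) = −0.75 ln(0.3051)
  = −0.75 × (-1.187116) = 0.890337 substitutions/site.

0.89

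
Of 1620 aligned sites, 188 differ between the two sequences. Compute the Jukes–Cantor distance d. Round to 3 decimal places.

p = 188/1620 ≈ 0.116049.
d = −(3/4) ln(1 − 4p/3) = −0.75 ln(1 − 0.154732) = −0.75 ln(0.845268)
  = −0.75 × (-0.168102) = 0.126077 substitutions/site.

0.126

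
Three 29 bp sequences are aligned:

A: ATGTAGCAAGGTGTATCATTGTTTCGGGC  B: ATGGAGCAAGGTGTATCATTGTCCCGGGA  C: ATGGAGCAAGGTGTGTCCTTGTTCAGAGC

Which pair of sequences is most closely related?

A and B

A–B: 4/29 differ, p = 0.138, d = 0.152.
A–C: 6/29 differ, p = 0.207, d = 0.242.
B–C: 6/29 differ, p = 0.207, d = 0.242.
The smallest distance is between A and B.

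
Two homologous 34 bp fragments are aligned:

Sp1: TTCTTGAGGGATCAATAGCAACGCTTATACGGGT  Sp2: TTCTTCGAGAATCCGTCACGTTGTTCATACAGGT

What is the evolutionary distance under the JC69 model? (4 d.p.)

The sequences differ at 14 of 34 sites, so p = 14/34 ≈ 0.411765.
d = −(3/4) ln(1 − 4p/3) = −0.75 ln(1 − 0.54902) = −0.75 ln(0.45098)
  = −0.75 × (-0.796332) = 0.597249 substitutions/site.

0.5972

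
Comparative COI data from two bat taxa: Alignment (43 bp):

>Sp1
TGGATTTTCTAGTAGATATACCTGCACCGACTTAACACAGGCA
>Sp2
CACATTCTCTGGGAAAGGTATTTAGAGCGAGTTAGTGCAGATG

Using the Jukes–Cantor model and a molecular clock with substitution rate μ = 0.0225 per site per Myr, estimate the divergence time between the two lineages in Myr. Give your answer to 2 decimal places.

17.55

The sequences differ at 21 of 43 sites, so p = 21/43 ≈ 0.488372.
d = −(3/4) ln(1 − 4p/3) = −0.75 ln(1 − 0.651163) = −0.75 ln(0.348837)
  = −0.75 × (-1.053151) = 0.789863 substitutions/site.
Under a molecular clock d = 2μt, so t = d/(2μ) = 0.789863 / (2 × 0.0225) = 17.55 Myr.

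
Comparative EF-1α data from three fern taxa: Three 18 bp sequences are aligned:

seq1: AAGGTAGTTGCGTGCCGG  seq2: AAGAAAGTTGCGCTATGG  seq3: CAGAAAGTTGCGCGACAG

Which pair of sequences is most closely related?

seq2 and seq3

seq1–seq2: 6/18 differ, p = 0.333, d = 0.441.
seq1–seq3: 6/18 differ, p = 0.333, d = 0.441.
seq2–seq3: 4/18 differ, p = 0.222, d = 0.264.
The smallest distance is between seq2 and seq3.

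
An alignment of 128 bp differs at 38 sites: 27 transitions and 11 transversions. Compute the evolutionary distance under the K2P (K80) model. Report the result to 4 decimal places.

P = 27/128 ≈ 0.210938 and Q = 11/128 ≈ 0.085938.
Under the Kimura two-parameter model, d = −½ ln(1 − 2P − Q) − ¼ ln(1 − 2Q).
1 − 2P − Q = 0.492186, giving −½ ln(0.492186) = 0.354449.
1 − 2Q = 0.828124, giving −¼ ln(0.828124) = 0.047148.
d = 0.354449 + 0.047148 = 0.401597.

0.4016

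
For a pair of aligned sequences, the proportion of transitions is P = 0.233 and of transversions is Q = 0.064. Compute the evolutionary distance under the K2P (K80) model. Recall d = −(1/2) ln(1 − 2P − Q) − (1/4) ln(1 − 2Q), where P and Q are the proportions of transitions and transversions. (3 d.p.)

0.412

Under the Kimura two-parameter model, d = −½ ln(1 − 2P − Q) − ¼ ln(1 − 2Q).
1 − 2P − Q = 0.47, giving −½ ln(0.47) = 0.377511.
1 − 2Q = 0.872, giving −¼ ln(0.872) = 0.034241.
d = 0.377511 + 0.034241 = 0.411752.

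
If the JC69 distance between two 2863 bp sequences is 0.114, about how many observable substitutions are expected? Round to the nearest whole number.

303

Invert JC69: p = (3/4)(1 − e^(−4d/3)) = 0.75 × (1 − e^(-0.152)) = 0.75 × (1 − 0.858988) = 0.105759.
Expected differing sites = pL ≈ 0.105759 × 2863 = 302.788017 ≈ 303.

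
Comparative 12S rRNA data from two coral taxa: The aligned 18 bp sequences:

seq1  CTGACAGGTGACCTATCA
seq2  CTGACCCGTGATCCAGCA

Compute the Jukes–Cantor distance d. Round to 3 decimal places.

0.347

The sequences differ at 5 of 18 sites (6, 7, 12, 14, 16), so p = 5/18 ≈ 0.277778.
d = −(3/4) ln(1 − 4p/3) = −0.75 ln(1 − 0.370371) = −0.75 ln(0.629629)
  = −0.75 × (-0.462625) = 0.346969 substitutions/site.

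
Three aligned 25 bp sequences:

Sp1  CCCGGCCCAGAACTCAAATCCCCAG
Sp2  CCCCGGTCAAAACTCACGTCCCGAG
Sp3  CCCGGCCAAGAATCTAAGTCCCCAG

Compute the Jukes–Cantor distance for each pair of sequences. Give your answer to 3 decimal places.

Sp1–Sp2: 7/25 sites differ → p = 0.28, d = −0.75 ln(1 − 0.373333) = 0.350505 ≈ 0.351.
Sp1–Sp3: 5/25 sites differ → p = 0.2, d = −0.75 ln(1 − 0.266667) = 0.232617 ≈ 0.233.
Sp2–Sp3: 10/25 sites differ → p = 0.4, d = −0.75 ln(1 − 0.533333) = 0.571605 ≈ 0.572.

d(Sp1,Sp2) = 0.351, d(Sp1,Sp3) = 0.233, d(Sp2,Sp3) = 0.572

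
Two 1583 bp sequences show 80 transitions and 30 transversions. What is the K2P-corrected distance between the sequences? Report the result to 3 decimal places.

P = 80/1583 ≈ 0.050537 and Q = 30/1583 ≈ 0.018951.
Under the Kimura two-parameter model, d = −½ ln(1 − 2P − Q) − ¼ ln(1 − 2Q).
1 − 2P − Q = 0.879975, giving −½ ln(0.879975) = 0.063931.
1 − 2Q = 0.962098, giving −¼ ln(0.962098) = 0.009660.
d = 0.063931 + 0.009660 = 0.073591.

0.074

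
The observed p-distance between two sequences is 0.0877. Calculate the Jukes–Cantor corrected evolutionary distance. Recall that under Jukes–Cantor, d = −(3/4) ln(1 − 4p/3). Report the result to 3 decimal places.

0.093

d = −(3/4) ln(1 − 4p/3) = −0.75 ln(1 − 0.116933) = −0.75 ln(0.883067)
  = −0.75 × (-0.124354) = 0.093266 substitutions/site.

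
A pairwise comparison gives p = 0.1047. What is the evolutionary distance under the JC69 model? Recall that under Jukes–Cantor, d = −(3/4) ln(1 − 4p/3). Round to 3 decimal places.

d = −(3/4) ln(1 − 4p/3) = −0.75 ln(1 − 0.1396) = −0.75 ln(0.8604)
  = −0.75 × (-0.150358) = 0.112769 substitutions/site.

0.113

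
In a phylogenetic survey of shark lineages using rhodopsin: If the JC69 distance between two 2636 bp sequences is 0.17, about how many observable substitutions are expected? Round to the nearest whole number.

401

Invert JC69: p = (3/4)(1 − e^(−4d/3)) = 0.75 × (1 − e^(-0.226667)) = 0.75 × (1 − 0.797186) = 0.152111.
Expected differing sites = pL ≈ 0.152111 × 2636 = 400.964596 ≈ 401.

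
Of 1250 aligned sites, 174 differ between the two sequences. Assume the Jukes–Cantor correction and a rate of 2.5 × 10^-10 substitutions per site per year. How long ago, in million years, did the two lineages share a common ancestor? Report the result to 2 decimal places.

p = 174/1250 = 0.1392.
d = −(3/4) ln(1 − 4p/3) = −0.75 ln(1 − 0.1856) = −0.75 ln(0.8144)
  = −0.75 × (-0.205304) = 0.153978 substitutions/site.
Under a molecular clock d = 2μt, so t = d/(2μ) = 0.153978 / (2 × 2.5 × 10^-10) = 307.96 million years.

307.96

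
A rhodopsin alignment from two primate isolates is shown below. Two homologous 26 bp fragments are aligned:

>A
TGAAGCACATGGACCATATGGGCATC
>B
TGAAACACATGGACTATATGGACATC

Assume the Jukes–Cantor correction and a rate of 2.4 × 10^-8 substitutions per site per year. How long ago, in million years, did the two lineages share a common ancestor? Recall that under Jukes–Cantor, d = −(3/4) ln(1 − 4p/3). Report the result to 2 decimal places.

2.61

The sequences differ at 3 of 26 sites (5, 15, 22), so p = 3/26 ≈ 0.115385.
d = −(3/4) ln(1 − 4p/3) = −0.75 ln(1 − 0.153847) = −0.75 ln(0.846153)
  = −0.75 × (-0.167055) = 0.125291 substitutions/site.
Under a molecular clock d = 2μt, so t = d/(2μ) = 0.125291 / (2 × 2.4 × 10^-8) = 2.61 million years.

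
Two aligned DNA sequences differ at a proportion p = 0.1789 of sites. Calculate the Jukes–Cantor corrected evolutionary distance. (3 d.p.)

0.204

d = −(3/4) ln(1 − 4p/3) = −0.75 ln(1 − 0.238533) = −0.75 ln(0.761467)
  = −0.75 × (-0.272508) = 0.204381 substitutions/site.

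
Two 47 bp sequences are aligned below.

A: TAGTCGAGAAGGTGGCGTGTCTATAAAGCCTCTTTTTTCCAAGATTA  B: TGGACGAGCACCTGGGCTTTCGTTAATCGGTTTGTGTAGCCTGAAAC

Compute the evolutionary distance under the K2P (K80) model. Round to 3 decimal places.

1.091

Of 47 sites, 2 differences are transitions and 22 are transversions, so P = 2/47 ≈ 0.042553 and Q = 22/47 ≈ 0.468085.
Under the Kimura two-parameter model, d = −½ ln(1 − 2P − Q) − ¼ ln(1 − 2Q).
1 − 2P − Q = 0.446809, giving −½ ln(0.446809) = 0.402812.
1 − 2Q = 0.06383, giving −¼ ln(0.06383) = 0.687883.
d = 0.402812 + 0.687883 = 1.090695.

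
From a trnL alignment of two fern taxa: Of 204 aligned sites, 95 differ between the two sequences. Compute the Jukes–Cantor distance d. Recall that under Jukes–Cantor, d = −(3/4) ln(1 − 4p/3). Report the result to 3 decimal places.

p = 95/204 ≈ 0.465686.
d = −(3/4) ln(1 − 4p/3) = −0.75 ln(1 − 0.620915) = −0.75 ln(0.379085)
  = −0.75 × (-0.969995) = 0.727496 substitutions/site.

0.727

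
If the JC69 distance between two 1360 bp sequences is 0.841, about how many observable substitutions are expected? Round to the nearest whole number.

688

Invert JC69: p = (3/4)(1 − e^(−4d/3)) = 0.75 × (1 − e^(-1.121333)) = 0.75 × (1 − 0.325845) = 0.505616.
Expected differing sites = pL ≈ 0.505616 × 1360 = 687.63776 ≈ 688.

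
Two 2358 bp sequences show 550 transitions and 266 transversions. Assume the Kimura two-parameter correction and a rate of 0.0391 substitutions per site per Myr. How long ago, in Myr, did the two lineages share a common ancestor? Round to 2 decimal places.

P = 550/2358 ≈ 0.233249 and Q = 266/2358 ≈ 0.112807.
Under the Kimura two-parameter model, d = −½ ln(1 − 2P − Q) − ¼ ln(1 − 2Q).
1 − 2P − Q = 0.420695, giving −½ ln(0.420695) = 0.432924.
1 − 2Q = 0.774386, giving −¼ ln(0.774386) = 0.063921.
d = 0.432924 + 0.063921 = 0.496845.
Under a molecular clock d = 2μt, so t = d/(2μ) = 0.496845 / (2 × 0.0391) = 6.35 Myr.

6.35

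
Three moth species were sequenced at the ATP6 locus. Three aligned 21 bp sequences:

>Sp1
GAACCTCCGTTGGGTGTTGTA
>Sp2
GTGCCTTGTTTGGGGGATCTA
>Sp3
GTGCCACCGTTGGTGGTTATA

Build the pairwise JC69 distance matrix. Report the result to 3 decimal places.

d(Sp1,Sp2) = 0.532, d(Sp1,Sp3) = 0.360, d(Sp2,Sp3) = 0.441

Sp1–Sp2: 8/21 sites differ → p ≈ 0.380952, d = −0.75 ln(1 − 0.507936) = 0.531860 ≈ 0.532.
Sp1–Sp3: 6/21 sites differ → p ≈ 0.285714, d = −0.75 ln(1 − 0.380952) = 0.359679 ≈ 0.360.
Sp2–Sp3: 7/21 sites differ → p ≈ 0.333333, d = −0.75 ln(1 − 0.444444) = 0.440839 ≈ 0.441.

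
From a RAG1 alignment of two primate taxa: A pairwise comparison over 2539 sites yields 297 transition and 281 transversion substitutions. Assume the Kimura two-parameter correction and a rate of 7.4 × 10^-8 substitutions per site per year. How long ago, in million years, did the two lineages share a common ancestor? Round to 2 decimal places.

P = 297/2539 ≈ 0.116975 and Q = 281/2539 ≈ 0.110673.
Under the Kimura two-parameter model, d = −½ ln(1 − 2P − Q) − ¼ ln(1 − 2Q).
1 − 2P − Q = 0.655377, giving −½ ln(0.655377) = 0.211272.
1 − 2Q = 0.778654, giving −¼ ln(0.778654) = 0.062547.
d = 0.211272 + 0.062547 = 0.273819.
Under a molecular clock d = 2μt, so t = d/(2μ) = 0.273819 / (2 × 7.4 × 10^-8) = 1.85 million years.

1.85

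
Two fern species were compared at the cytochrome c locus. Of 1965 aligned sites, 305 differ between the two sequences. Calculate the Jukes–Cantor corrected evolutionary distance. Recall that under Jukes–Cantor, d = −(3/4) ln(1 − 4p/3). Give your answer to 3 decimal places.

p = 305/1965 ≈ 0.155216.
d = −(3/4) ln(1 − 4p/3) = −0.75 ln(1 − 0.206955) = −0.75 ln(0.793045)
  = −0.75 × (-0.231875) = 0.173906 substitutions/site.

0.174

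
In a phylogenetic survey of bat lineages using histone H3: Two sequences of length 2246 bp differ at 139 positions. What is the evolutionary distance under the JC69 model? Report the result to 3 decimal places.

p = 139/2246 ≈ 0.061888.
d = −(3/4) ln(1 − 4p/3) = −0.75 ln(1 − 0.082517) = −0.75 ln(0.917483)
  = −0.75 × (-0.086121) = 0.064591 substitutions/site.

0.065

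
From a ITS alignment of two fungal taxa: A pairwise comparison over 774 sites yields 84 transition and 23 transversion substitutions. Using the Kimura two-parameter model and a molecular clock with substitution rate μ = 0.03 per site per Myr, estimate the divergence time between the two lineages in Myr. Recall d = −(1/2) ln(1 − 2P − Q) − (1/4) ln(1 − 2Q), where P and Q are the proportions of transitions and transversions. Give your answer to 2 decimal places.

P = 84/774 ≈ 0.108527 and Q = 23/774 ≈ 0.029716.
Under the Kimura two-parameter model, d = −½ ln(1 − 2P − Q) − ¼ ln(1 − 2Q).
1 − 2P − Q = 0.75323, giving −½ ln(0.75323) = 0.141692.
1 − 2Q = 0.940568, giving −¼ ln(0.940568) = 0.015318.
d = 0.141692 + 0.015318 = 0.157010.
Under a molecular clock d = 2μt, so t = d/(2μ) = 0.157010 / (2 × 0.03) = 2.62 Myr.

2.62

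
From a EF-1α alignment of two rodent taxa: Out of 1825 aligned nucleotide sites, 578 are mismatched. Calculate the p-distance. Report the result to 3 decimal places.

0.317

p = 578/1825 = 0.316712… ≈ 0.317 (to 3 d.p.).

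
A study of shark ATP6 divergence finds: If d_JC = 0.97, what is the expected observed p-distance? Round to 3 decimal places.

p = (3/4)(1 − e^(−4d/3)) = 0.75 × (1 − e^(-1.293333)) = 0.75 × (1 − 0.274355) = 0.544234.

0.544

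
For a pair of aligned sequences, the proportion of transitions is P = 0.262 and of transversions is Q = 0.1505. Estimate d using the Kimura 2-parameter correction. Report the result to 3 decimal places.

Under the Kimura two-parameter model, d = −½ ln(1 − 2P − Q) − ¼ ln(1 − 2Q).
1 − 2P − Q = 0.3255, giving −½ ln(0.3255) = 0.561196.
1 − 2Q = 0.699, giving −¼ ln(0.699) = 0.089526.
d = 0.561196 + 0.089526 = 0.650722.

0.651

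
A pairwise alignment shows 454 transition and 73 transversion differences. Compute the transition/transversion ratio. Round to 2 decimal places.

R = 454/73 = 6.219178… ≈ 6.22 (to 2 d.p.).

6.22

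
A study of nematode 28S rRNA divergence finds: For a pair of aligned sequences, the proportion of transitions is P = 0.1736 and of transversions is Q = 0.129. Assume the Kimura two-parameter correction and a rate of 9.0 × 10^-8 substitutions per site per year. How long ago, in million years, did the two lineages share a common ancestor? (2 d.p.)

Under the Kimura two-parameter model, d = −½ ln(1 − 2P − Q) − ¼ ln(1 − 2Q).
1 − 2P − Q = 0.5238, giving −½ ln(0.5238) = 0.323323.
1 − 2Q = 0.742, giving −¼ ln(0.742) = 0.074602.
d = 0.323323 + 0.074602 = 0.397925.
Under a molecular clock d = 2μt, so t = d/(2μ) = 0.397925 / (2 × 9.0 × 10^-8) = 2.21 million years.

2.21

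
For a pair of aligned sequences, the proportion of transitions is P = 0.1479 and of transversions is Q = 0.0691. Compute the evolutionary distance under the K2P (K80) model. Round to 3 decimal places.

0.264

Under the Kimura two-parameter model, d = −½ ln(1 − 2P − Q) − ¼ ln(1 − 2Q).
1 − 2P − Q = 0.6351, giving −½ ln(0.6351) = 0.226986.
1 − 2Q = 0.8618, giving −¼ ln(0.8618) = 0.037183.
d = 0.226986 + 0.037183 = 0.264169.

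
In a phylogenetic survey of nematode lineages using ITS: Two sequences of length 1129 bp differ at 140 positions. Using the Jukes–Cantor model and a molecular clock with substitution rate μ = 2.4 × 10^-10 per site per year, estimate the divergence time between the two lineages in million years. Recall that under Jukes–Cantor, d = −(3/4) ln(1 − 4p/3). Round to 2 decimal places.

p = 140/1129 ≈ 0.124004.
d = −(3/4) ln(1 − 4p/3) = −0.75 ln(1 − 0.165339) = −0.75 ln(0.834661)
  = −0.75 × (-0.180730) = 0.135548 substitutions/site.
Under a molecular clock d = 2μt, so t = d/(2μ) = 0.135548 / (2 × 2.4 × 10^-10) = 282.39 million years.

282.39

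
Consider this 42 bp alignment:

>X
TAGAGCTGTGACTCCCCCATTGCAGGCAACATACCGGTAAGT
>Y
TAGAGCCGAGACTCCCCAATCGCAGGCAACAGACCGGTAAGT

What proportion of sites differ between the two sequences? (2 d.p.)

The sequences differ at 5 of 42 positions (sites 7, 9, 18, 21, 32).
p = 5/42 = 0.119047… ≈ 0.12 (to 2 d.p.).

0.12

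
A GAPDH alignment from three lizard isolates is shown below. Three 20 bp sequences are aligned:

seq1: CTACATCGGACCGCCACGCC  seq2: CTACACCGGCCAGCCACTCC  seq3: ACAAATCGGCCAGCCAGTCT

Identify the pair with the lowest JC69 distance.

seq1–seq2: 4/20 differ, p = 0.200, d = 0.233.
seq1–seq3: 8/20 differ, p = 0.400, d = 0.572.
seq2–seq3: 6/20 differ, p = 0.300, d = 0.383.
The smallest distance is between seq1 and seq2.

seq1 and seq2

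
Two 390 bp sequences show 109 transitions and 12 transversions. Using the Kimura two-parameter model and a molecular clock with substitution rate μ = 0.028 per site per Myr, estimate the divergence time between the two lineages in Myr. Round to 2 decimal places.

P = 109/390 ≈ 0.279487 and Q = 12/390 ≈ 0.030769.
Under the Kimura two-parameter model, d = −½ ln(1 − 2P − Q) − ¼ ln(1 − 2Q).
1 − 2P − Q = 0.410257, giving −½ ln(0.410257) = 0.445486.
1 − 2Q = 0.938462, giving −¼ ln(0.938462) = 0.015878.
d = 0.445486 + 0.015878 = 0.461364.
Under a molecular clock d = 2μt, so t = d/(2μ) = 0.461364 / (2 × 0.028) = 8.24 Myr.

8.24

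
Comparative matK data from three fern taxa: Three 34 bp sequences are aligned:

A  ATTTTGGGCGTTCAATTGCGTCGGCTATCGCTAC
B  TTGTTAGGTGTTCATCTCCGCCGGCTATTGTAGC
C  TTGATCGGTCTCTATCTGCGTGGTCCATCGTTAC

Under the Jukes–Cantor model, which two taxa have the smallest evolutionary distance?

A and B

A–B: 12/34 differ, p = 0.353, d = 0.477.
A–C: 14/34 differ, p = 0.412, d = 0.597.
B–C: 13/34 differ, p = 0.382, d = 0.535.
The smallest distance is between A and B.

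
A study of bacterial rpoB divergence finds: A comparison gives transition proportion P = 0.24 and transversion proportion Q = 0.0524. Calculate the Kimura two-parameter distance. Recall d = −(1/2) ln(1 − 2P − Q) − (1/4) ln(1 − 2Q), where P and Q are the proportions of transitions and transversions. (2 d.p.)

0.41

Under the Kimura two-parameter model, d = −½ ln(1 − 2P − Q) − ¼ ln(1 − 2Q).
1 − 2P − Q = 0.4676, giving −½ ln(0.4676) = 0.380071.
1 − 2Q = 0.8952, giving −¼ ln(0.8952) = 0.027677.
d = 0.380071 + 0.027677 = 0.407748.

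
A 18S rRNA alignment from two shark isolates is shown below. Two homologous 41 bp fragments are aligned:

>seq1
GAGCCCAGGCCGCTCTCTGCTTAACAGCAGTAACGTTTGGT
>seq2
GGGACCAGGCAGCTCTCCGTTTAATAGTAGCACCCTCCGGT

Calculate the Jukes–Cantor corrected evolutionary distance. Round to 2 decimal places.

0.37

The sequences differ at 12 of 41 sites, so p = 12/41 ≈ 0.292683.
d = −(3/4) ln(1 − 4p/3) = −0.75 ln(1 − 0.390244) = −0.75 ln(0.609756)
  = −0.75 × (-0.494696) = 0.371022 substitutions/site.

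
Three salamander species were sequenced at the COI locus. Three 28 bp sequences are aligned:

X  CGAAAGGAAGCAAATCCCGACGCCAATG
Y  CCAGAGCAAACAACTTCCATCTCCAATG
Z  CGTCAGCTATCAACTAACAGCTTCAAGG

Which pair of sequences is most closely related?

X and Y

X–Y: 9/28 differ, p = 0.321, d = 0.420.
X–Z: 13/28 differ, p = 0.464, d = 0.724.
Y–Z: 10/28 differ, p = 0.357, d = 0.485.
The smallest distance is between X and Y.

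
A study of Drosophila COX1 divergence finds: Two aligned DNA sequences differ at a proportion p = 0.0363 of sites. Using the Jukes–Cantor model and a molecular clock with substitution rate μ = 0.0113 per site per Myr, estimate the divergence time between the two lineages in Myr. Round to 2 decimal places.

d = −(3/4) ln(1 − 4p/3) = −0.75 ln(1 − 0.0484) = −0.75 ln(0.9516)
  = −0.75 × (-0.049611) = 0.037208 substitutions/site.
Under a molecular clock d = 2μt, so t = d/(2μ) = 0.037208 / (2 × 0.0113) = 1.65 Myr.

1.65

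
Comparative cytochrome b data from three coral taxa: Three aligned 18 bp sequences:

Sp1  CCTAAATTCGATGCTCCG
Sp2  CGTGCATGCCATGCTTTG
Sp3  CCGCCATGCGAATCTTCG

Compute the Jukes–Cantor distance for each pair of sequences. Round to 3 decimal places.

d(Sp1,Sp2) = 0.548, d(Sp1,Sp3) = 0.548, d(Sp2,Sp3) = 0.548

Sp1–Sp2: 7/18 sites differ → p ≈ 0.388889, d = −0.75 ln(1 − 0.518519) = 0.548166 ≈ 0.548.
Sp1–Sp3: 7/18 sites differ → p ≈ 0.388889, d = −0.75 ln(1 − 0.518519) = 0.548166 ≈ 0.548.
Sp2–Sp3: 7/18 sites differ → p ≈ 0.388889, d = −0.75 ln(1 − 0.518519) = 0.548166 ≈ 0.548.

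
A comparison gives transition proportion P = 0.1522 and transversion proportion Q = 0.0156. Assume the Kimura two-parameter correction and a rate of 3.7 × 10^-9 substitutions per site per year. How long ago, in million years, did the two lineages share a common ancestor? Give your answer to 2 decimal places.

27.13

Under the Kimura two-parameter model, d = −½ ln(1 − 2P − Q) − ¼ ln(1 − 2Q).
1 − 2P − Q = 0.68, giving −½ ln(0.68) = 0.192831.
1 − 2Q = 0.9688, giving −¼ ln(0.9688) = 0.007924.
d = 0.192831 + 0.007924 = 0.200755.
Under a molecular clock d = 2μt, so t = d/(2μ) = 0.200755 / (2 × 3.7 × 10^-9) = 27.13 million years.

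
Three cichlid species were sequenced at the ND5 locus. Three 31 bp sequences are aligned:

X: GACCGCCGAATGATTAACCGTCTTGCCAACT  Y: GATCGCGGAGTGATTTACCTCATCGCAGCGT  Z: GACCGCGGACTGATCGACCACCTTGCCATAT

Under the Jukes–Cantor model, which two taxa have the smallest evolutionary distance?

X and Z

X–Y: 12/31 differ, p = 0.387, d = 0.544.
X–Z: 8/31 differ, p = 0.258, d = 0.316.
Y–Z: 11/31 differ, p = 0.355, d = 0.481.
The smallest distance is between X and Z.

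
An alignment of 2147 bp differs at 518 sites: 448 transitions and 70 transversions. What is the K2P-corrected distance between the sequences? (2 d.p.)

0.32

P = 448/2147 ≈ 0.208663 and Q = 70/2147 ≈ 0.032604.
Under the Kimura two-parameter model, d = −½ ln(1 − 2P − Q) − ¼ ln(1 − 2Q).
1 − 2P − Q = 0.55007, giving −½ ln(0.55007) = 0.298855.
1 − 2Q = 0.934792, giving −¼ ln(0.934792) = 0.016858.
d = 0.298855 + 0.016858 = 0.315713.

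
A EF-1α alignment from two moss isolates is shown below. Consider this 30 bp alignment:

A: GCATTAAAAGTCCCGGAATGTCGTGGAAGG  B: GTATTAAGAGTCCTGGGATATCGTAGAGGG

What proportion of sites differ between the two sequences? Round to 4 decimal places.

0.2333

The sequences differ at 7 of 30 positions (sites 2, 8, 14, 17, 20, 25, 28).
p = 7/30 = 0.233333… ≈ 0.2333 (to 4 d.p.).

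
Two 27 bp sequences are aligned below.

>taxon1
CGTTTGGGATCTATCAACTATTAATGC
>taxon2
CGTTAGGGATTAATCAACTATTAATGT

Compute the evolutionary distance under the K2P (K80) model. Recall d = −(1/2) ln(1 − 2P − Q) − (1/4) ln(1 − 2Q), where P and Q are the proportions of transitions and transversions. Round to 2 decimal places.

Of 27 sites, 2 differences are transitions and 2 are transversions, so P = 2/27 ≈ 0.074074 and Q = 2/27 ≈ 0.074074.
Under the Kimura two-parameter model, d = −½ ln(1 − 2P − Q) − ¼ ln(1 − 2Q).
1 − 2P − Q = 0.777778, giving −½ ln(0.777778) = 0.125657.
1 − 2Q = 0.851852, giving −¼ ln(0.851852) = 0.040086.
d = 0.125657 + 0.040086 = 0.165743.

0.17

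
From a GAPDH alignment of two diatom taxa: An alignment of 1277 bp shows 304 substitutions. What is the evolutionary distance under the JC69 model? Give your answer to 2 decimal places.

0.29

p = 304/1277 ≈ 0.238058.
d = −(3/4) ln(1 − 4p/3) = −0.75 ln(1 − 0.317411) = −0.75 ln(0.682589)
  = −0.75 × (-0.381862) = 0.286397 substitutions/site.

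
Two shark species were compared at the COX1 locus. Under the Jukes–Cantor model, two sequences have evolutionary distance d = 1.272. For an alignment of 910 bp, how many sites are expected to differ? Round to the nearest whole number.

557

Invert JC69: p = (3/4)(1 − e^(−4d/3)) = 0.75 × (1 − e^(-1.696)) = 0.75 × (1 − 0.183416) = 0.612438.
Expected differing sites = pL ≈ 0.612438 × 910 = 557.31858 ≈ 557.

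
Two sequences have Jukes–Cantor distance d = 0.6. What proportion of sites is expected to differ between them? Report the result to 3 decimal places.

p = (3/4)(1 − e^(−4d/3)) = 0.75 × (1 − e^(-0.8)) = 0.75 × (1 − 0.449329) = 0.413003.

0.413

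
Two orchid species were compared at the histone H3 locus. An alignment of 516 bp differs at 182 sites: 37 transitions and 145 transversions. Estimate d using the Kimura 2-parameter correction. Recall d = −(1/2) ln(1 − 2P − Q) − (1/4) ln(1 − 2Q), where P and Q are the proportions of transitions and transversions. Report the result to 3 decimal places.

P = 37/516 ≈ 0.071705 and Q = 145/516 ≈ 0.281008.
Under the Kimura two-parameter model, d = −½ ln(1 − 2P − Q) − ¼ ln(1 − 2Q).
1 − 2P − Q = 0.575582, giving −½ ln(0.575582) = 0.276187.
1 − 2Q = 0.437984, giving −¼ ln(0.437984) = 0.206393.
d = 0.276187 + 0.206393 = 0.482580.

0.483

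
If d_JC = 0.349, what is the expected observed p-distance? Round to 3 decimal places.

p = (3/4)(1 − e^(−4d/3)) = 0.75 × (1 − e^(-0.465333)) = 0.75 × (1 − 0.627926) = 0.279056.

0.279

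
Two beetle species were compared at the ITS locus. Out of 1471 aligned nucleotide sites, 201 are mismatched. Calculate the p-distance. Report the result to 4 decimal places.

0.1366

p = 201/1471 = 0.136641… ≈ 0.1366 (to 4 d.p.).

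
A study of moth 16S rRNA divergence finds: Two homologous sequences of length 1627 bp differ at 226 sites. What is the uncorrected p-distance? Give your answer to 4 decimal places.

p = 226/1627 = 0.138905… ≈ 0.1389 (to 4 d.p.).

0.1389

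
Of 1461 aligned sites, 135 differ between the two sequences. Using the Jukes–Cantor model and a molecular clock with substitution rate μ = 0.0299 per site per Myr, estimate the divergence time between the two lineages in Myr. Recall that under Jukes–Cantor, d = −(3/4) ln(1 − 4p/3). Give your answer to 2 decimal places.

1.65

p = 135/1461 ≈ 0.092402.
d = −(3/4) ln(1 − 4p/3) = −0.75 ln(1 − 0.123203) = −0.75 ln(0.876797)
  = −0.75 × (-0.131480) = 0.098610 substitutions/site.
Under a molecular clock d = 2μt, so t = d/(2μ) = 0.098610 / (2 × 0.0299) = 1.65 Myr.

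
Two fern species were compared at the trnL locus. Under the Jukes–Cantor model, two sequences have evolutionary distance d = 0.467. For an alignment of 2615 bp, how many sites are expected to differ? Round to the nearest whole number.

909

Invert JC69: p = (3/4)(1 − e^(−4d/3)) = 0.75 × (1 − e^(-0.622667)) = 0.75 × (1 − 0.536512) = 0.347616.
Expected differing sites = pL ≈ 0.347616 × 2615 = 909.01584 ≈ 909.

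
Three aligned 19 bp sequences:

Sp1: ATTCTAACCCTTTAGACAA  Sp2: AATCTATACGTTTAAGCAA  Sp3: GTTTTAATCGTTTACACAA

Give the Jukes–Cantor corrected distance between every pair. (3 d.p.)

Sp1–Sp2: 6/19 sites differ → p ≈ 0.315789, d = −0.75 ln(1 − 0.421052) = 0.409907 ≈ 0.410.
Sp1–Sp3: 5/19 sites differ → p ≈ 0.263158, d = −0.75 ln(1 − 0.350877) = 0.324100 ≈ 0.324.
Sp2–Sp3: 7/19 sites differ → p ≈ 0.368421, d = −0.75 ln(1 − 0.491228) = 0.506816 ≈ 0.507.

d(Sp1,Sp2) = 0.410, d(Sp1,Sp3) = 0.324, d(Sp2,Sp3) = 0.507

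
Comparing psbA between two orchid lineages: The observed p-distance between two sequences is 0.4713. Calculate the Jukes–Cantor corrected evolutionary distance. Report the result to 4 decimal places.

d = −(3/4) ln(1 − 4p/3) = −0.75 ln(1 − 0.6284) = −0.75 ln(0.3716)
  = −0.75 × (-0.989937) = 0.742453 substitutions/site.

0.7425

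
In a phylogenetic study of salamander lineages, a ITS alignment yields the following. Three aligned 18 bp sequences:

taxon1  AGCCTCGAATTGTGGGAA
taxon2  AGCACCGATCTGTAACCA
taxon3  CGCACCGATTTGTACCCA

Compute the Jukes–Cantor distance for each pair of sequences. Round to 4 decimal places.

taxon1–taxon2: 8/18 sites differ → p ≈ 0.444444, d = −0.75 ln(1 − 0.592592) = 0.673455 ≈ 0.6735.
taxon1–taxon3: 8/18 sites differ → p ≈ 0.444444, d = −0.75 ln(1 − 0.592592) = 0.673455 ≈ 0.6735.
taxon2–taxon3: 3/18 sites differ → p ≈ 0.166667, d = −0.75 ln(1 − 0.222223) = 0.188487 ≈ 0.1885.

d(taxon1,taxon2) = 0.6735, d(taxon1,taxon3) = 0.6735, d(taxon2,taxon3) = 0.1885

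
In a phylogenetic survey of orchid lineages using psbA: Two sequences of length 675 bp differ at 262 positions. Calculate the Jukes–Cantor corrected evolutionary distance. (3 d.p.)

p = 262/675 ≈ 0.388148.
d = −(3/4) ln(1 − 4p/3) = −0.75 ln(1 − 0.517531) = −0.75 ln(0.482469)
  = −0.75 × (-0.728839) = 0.546629 substitutions/site.

0.547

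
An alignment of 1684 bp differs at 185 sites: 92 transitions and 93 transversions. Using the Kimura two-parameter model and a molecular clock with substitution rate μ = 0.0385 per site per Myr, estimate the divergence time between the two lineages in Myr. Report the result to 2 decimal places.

1.55

P = 92/1684 ≈ 0.054632 and Q = 93/1684 ≈ 0.055226.
Under the Kimura two-parameter model, d = −½ ln(1 − 2P − Q) − ¼ ln(1 − 2Q).
1 − 2P − Q = 0.83551, giving −½ ln(0.83551) = 0.089856.
1 − 2Q = 0.889548, giving −¼ ln(0.889548) = 0.029260.
d = 0.089856 + 0.029260 = 0.119116.
Under a molecular clock d = 2μt, so t = d/(2μ) = 0.119116 / (2 × 0.0385) = 1.55 Myr.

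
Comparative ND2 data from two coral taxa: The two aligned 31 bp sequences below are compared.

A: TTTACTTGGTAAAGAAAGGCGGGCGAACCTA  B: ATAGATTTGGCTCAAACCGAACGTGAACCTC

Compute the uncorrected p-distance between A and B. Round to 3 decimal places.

0.548

The sequences differ at 17 of 31 positions.
p = 17/31 = 0.548387… ≈ 0.548 (to 3 d.p.).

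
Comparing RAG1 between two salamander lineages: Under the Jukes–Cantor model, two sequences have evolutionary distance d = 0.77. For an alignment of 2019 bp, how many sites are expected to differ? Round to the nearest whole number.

972

Invert JC69: p = (3/4)(1 − e^(−4d/3)) = 0.75 × (1 − e^(-1.026667)) = 0.75 × (1 − 0.358199) = 0.481351.
Expected differing sites = pL ≈ 0.481351 × 2019 = 971.847669 ≈ 972.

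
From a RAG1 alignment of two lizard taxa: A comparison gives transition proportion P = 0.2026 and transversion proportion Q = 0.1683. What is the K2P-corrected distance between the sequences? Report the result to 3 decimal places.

0.529

Under the Kimura two-parameter model, d = −½ ln(1 − 2P − Q) − ¼ ln(1 − 2Q).
1 − 2P − Q = 0.4265, giving −½ ln(0.4265) = 0.426071.
1 − 2Q = 0.6634, giving −¼ ln(0.6634) = 0.102594.
d = 0.426071 + 0.102594 = 0.528665.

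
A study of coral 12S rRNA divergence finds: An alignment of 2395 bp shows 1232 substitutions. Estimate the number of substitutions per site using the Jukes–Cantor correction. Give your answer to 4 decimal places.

p = 1232/2395 ≈ 0.514405.
d = −(3/4) ln(1 − 4p/3) = −0.75 ln(1 − 0.685873) = −0.75 ln(0.314127)
  = −0.75 × (-1.157958) = 0.868469 substitutions/site.

0.8685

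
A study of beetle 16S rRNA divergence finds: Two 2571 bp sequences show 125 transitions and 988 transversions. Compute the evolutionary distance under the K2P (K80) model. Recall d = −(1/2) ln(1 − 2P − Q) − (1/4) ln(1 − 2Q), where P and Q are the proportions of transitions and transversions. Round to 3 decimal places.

P = 125/2571 ≈ 0.048619 and Q = 988/2571 ≈ 0.384286.
Under the Kimura two-parameter model, d = −½ ln(1 − 2P − Q) − ¼ ln(1 − 2Q).
1 − 2P − Q = 0.518476, giving −½ ln(0.518476) = 0.328431.
1 − 2Q = 0.231428, giving −¼ ln(0.231428) = 0.365872.
d = 0.328431 + 0.365872 = 0.694303.

0.694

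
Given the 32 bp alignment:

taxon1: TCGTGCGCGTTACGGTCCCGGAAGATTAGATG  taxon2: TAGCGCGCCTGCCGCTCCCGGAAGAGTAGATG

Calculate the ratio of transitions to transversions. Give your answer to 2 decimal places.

Transitions are A↔G and C↔T; transversions are all other mismatches.
Transitions: 1. Transversions: 6.
R = 1/6 = 0.166666… ≈ 0.17 (to 2 d.p.).

0.17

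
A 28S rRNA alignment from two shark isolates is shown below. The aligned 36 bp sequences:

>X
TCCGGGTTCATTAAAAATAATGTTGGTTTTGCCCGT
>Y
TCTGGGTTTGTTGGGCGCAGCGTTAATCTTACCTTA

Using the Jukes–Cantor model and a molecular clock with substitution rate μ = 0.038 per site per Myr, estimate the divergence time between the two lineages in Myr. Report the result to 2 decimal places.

10.84

The sequences differ at 18 of 36 sites, so p = 18/36 = 0.5.
d = −(3/4) ln(1 − 4p/3) = −0.75 ln(1 − 0.666667) = −0.75 ln(0.333333)
  = −0.75 × (-1.098613) = 0.823960 substitutions/site.
Under a molecular clock d = 2μt, so t = d/(2μ) = 0.823960 / (2 × 0.038) = 10.84 Myr.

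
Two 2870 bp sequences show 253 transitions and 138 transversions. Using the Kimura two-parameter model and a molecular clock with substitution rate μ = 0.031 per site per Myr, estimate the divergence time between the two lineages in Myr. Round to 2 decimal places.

P = 253/2870 ≈ 0.088153 and Q = 138/2870 ≈ 0.048084.
Under the Kimura two-parameter model, d = −½ ln(1 − 2P − Q) − ¼ ln(1 − 2Q).
1 − 2P − Q = 0.77561, giving −½ ln(0.77561) = 0.127053.
1 − 2Q = 0.903832, giving −¼ ln(0.903832) = 0.025278.
d = 0.127053 + 0.025278 = 0.152331.
Under a molecular clock d = 2μt, so t = d/(2μ) = 0.152331 / (2 × 0.031) = 2.46 Myr.

2.46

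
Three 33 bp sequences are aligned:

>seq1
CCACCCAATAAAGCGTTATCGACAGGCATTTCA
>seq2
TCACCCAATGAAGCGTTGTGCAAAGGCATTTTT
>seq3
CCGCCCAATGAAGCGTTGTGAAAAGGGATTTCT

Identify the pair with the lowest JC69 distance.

seq1–seq2: 8/33 differ, p = 0.242, d = 0.293.
seq1–seq3: 8/33 differ, p = 0.242, d = 0.293.
seq2–seq3: 5/33 differ, p = 0.152, d = 0.169.
The smallest distance is between seq2 and seq3.

seq2 and seq3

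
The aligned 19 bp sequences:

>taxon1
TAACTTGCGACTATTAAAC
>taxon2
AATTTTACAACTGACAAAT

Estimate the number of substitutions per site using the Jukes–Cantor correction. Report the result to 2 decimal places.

The sequences differ at 9 of 19 sites (1, 3, 4, 7, 9, 13, 14, 15, 19), so p = 9/19 ≈ 0.473684.
d = −(3/4) ln(1 − 4p/3) = −0.75 ln(1 − 0.631579) = −0.75 ln(0.368421)
  = −0.75 × (-0.998529) = 0.748897 substitutions/site.

0.75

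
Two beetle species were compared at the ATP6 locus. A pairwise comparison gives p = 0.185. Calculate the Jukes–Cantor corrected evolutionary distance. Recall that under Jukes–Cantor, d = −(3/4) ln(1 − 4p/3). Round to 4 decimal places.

d = −(3/4) ln(1 − 4p/3) = −0.75 ln(1 − 0.246667) = −0.75 ln(0.753333)
  = −0.75 × (-0.283248) = 0.212436 substitutions/site.

0.2124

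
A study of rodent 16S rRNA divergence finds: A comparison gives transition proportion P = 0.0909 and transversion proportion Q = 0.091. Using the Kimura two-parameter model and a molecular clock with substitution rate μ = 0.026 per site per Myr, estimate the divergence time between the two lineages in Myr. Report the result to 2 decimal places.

Under the Kimura two-parameter model, d = −½ ln(1 − 2P − Q) − ¼ ln(1 − 2Q).
1 − 2P − Q = 0.7272, giving −½ ln(0.7272) = 0.159277.
1 − 2Q = 0.818, giving −¼ ln(0.818) = 0.050223.
d = 0.159277 + 0.050223 = 0.209500.
Under a molecular clock d = 2μt, so t = d/(2μ) = 0.209500 / (2 × 0.026) = 4.03 Myr.

4.03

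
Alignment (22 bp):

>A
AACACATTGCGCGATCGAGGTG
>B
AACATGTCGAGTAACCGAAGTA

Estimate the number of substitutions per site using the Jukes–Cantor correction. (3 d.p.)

0.591

The sequences differ at 9 of 22 sites (5, 6, 8, 10, 12, 13, 15, 19, 22), so p = 9/22 ≈ 0.409091.
d = −(3/4) ln(1 − 4p/3) = −0.75 ln(1 − 0.545455) = −0.75 ln(0.454545)
  = −0.75 × (-0.788458) = 0.591344 substitutions/site.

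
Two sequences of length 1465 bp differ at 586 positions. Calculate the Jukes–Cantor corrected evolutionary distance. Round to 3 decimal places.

0.572

p = 586/1465 = 0.4.
d = −(3/4) ln(1 − 4p/3) = −0.75 ln(1 − 0.533333) = −0.75 ln(0.466667)
  = −0.75 × (-0.762139) = 0.571604 substitutions/site.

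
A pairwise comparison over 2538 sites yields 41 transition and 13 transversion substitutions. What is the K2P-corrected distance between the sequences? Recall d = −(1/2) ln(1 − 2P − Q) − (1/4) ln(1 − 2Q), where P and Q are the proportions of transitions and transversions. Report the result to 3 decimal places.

0.022

P = 41/2538 ≈ 0.016154 and Q = 13/2538 ≈ 0.005122.
Under the Kimura two-parameter model, d = −½ ln(1 − 2P − Q) − ¼ ln(1 − 2Q).
1 − 2P − Q = 0.96257, giving −½ ln(0.96257) = 0.019074.
1 − 2Q = 0.989756, giving −¼ ln(0.989756) = 0.002574.
d = 0.019074 + 0.002574 = 0.021648.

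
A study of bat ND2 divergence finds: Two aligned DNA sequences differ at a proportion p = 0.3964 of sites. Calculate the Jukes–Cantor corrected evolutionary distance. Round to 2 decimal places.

d = −(3/4) ln(1 − 4p/3) = −0.75 ln(1 − 0.528533) = −0.75 ln(0.471467)
  = −0.75 × (-0.751906) = 0.563930 substitutions/site.

0.56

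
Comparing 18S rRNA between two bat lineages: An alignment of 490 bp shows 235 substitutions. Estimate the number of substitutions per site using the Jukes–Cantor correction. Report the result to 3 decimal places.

0.765

p = 235/490 ≈ 0.479592.
d = −(3/4) ln(1 − 4p/3) = −0.75 ln(1 − 0.639456) = −0.75 ln(0.360544)
  = −0.75 × (-1.020141) = 0.765106 substitutions/site.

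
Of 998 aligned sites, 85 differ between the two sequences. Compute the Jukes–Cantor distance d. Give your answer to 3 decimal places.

p = 85/998 ≈ 0.08517.
d = −(3/4) ln(1 − 4p/3) = −0.75 ln(1 − 0.11356) = −0.75 ln(0.88644)
  = −0.75 × (-0.120542) = 0.090407 substitutions/site.

0.090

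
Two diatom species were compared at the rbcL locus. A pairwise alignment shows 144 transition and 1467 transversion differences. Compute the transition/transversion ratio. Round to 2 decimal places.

0.10

R = 144/1467 = 0.098159… ≈ 0.10 (to 2 d.p.).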